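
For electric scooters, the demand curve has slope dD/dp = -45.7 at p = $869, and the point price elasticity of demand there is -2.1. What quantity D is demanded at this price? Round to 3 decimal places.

18911.095

Ed = (dD/dp)·(p/D) ⇒ D = (dD/dp)·p/Ed = (-45.7)·869/(-2.1) = 18911.09523…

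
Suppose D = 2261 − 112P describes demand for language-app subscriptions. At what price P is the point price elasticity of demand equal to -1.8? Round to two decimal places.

Ed = −112P/(2261 − 112P). Set this equal to -1.8:
112P = 1.8·(2261 − 112P) ⇒ 112P(1 + 1.8) = 1.8·2261
P = 1.8·2261 / (112·2.8) = 12.9776…

12.98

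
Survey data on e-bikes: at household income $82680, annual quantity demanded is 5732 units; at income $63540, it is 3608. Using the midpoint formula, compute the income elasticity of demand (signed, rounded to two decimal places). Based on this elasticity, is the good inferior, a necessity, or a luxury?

%ΔQ = (3608 − 5732)/[( 5732 + 3608)/2] = -2124/4670 = -0.454817…
%ΔIncome = (63540 − 82680)/[( 82680 + 63540)/2] = -19140/73110 = -0.261797…
E_income = (-2124/4670) / (-19140/73110) = 1.7372…
E_income > 1 ⇒ normal good, luxury.

1.74; luxury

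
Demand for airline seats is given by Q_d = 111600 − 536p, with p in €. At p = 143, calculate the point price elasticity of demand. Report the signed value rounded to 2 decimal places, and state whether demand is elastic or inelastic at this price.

-2.19; elastic

dQ_d/dp = −536. At p = 143, Q_d = 111600 − 536(143) = 34952.
Ed = (dQ_d/dp)·(p/Q_d) = −536 × (143/34952) = -2.1929…
|Ed| = 2.19 > 1, so demand is elastic.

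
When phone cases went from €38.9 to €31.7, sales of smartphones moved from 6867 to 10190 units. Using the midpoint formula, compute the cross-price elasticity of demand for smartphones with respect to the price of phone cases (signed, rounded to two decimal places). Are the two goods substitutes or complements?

-1.91; complements

%ΔQ_{smartphones} = (10190 − 6867)/avg = 3323/8528.5 = 0.389634…
%ΔP_{phone cases} = (31.7 − 38.9)/avg = -7.2/35.3 = -0.203966…
E_cross = (3323/8528.5) / (-7.2/35.3) = -1.9102…
E_cross < 0 ⇒ the goods are complements.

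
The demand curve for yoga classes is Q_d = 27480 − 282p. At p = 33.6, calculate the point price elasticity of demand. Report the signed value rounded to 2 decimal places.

-0.53

dQ_d/dp = −282. At p = 33.6, Q_d = 27480 − 282(33.6) = 18004.8.
Ed = (dQ_d/dp)·(p/Q_d) = −282 × (33.6/18004.8) = -0.5262…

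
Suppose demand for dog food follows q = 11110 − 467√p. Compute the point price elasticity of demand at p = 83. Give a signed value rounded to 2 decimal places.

dq/dp = −467/(2√p) = -25.63. At p = 83, q = 6855.43.
Ed = (dq/dp)·(p/q) = (-25.63) × (83/6855.43) = -0.3103…

-0.31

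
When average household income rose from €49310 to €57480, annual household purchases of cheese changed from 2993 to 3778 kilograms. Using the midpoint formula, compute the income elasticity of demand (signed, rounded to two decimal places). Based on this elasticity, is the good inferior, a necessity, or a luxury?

1.52; luxury

%ΔQ = (3778 − 2993)/[( 2993 + 3778)/2] = 785/3385.5 = 0.231871…
%ΔIncome = (57480 − 49310)/[( 49310 + 57480)/2] = 8170/53395 = 0.153010…
E_income = (785/3385.5) / (8170/53395) = 1.5153…
E_income > 1 ⇒ normal good, luxury.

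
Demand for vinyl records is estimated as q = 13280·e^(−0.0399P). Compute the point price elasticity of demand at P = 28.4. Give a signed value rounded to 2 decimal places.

dq/dP = −0.0399·q = -170.626. At P = 28.4, q = 4276.35.
Ed = (dq/dP)·(P/q) = (-170.626) × (28.4/4276.35) = -1.1331…

-1.13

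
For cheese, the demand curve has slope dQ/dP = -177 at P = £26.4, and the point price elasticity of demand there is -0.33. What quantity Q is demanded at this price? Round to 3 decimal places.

Ed = (dQ/dP)·(P/Q) ⇒ Q = (dQ/dP)·P/Ed = (-177)·26.4/(-0.33) = 14160

14160.000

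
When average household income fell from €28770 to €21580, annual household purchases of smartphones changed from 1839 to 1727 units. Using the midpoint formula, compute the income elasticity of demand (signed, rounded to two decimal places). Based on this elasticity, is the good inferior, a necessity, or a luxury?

0.22; necessity

%ΔQ = (1727 − 1839)/[( 1839 + 1727)/2] = -112/1783 = -0.062815…
%ΔIncome = (21580 − 28770)/[( 28770 + 21580)/2] = -7190/25175 = -0.285600…
E_income = (-112/1783) / (-7190/25175) = 0.2199…
0 < E_income < 1 ⇒ normal good, necessity.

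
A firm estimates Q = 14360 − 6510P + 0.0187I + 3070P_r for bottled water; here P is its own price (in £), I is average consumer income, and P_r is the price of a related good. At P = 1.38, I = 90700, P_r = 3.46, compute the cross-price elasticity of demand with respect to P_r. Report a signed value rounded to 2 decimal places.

0.60

At the given values, Q = 14360 − 6510(1.38) + 0.0187(90700) + 3070(3.46) = 17694.49.
∂Q/∂P_r = 3070.
E = (3070) × (3.46/17694.49) = 0.6003…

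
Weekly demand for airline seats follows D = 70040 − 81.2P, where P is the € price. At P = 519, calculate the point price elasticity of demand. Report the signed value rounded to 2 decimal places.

-1.51

dD/dP = −81.2. At P = 519, D = 70040 − 81.2(519) = 27897.2.
Ed = (dD/dP)·(P/D) = −81.2 × (519/27897.2) = -1.5106…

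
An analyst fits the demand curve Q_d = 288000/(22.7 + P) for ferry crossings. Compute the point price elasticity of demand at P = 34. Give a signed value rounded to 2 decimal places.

-0.60

dQ_d/dP = −288000/(22.7 + P)² = -89.5832. At P = 34, Q_d = 5079.37.
Ed = (dQ_d/dP)·(P/Q_d) = (-89.5832) × (34/5079.37) = -0.5996…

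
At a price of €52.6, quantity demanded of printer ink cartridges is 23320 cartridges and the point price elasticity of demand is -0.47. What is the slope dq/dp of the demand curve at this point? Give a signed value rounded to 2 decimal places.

-208.37

Ed = (dq/dp)·(p/q) ⇒ dq/dp = Ed·q/p = (-0.47)·23320/52.6 = -208.3726…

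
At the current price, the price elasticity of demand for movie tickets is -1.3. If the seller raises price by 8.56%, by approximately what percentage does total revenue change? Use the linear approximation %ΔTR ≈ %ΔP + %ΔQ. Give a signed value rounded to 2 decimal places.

-2.57%

%ΔQ ≈ Ed × %ΔP = (-1.3) × (+8.56%) = -11.1280%
%ΔTR ≈ %ΔP + %ΔQ = (+8.56%) + (-11.1280%) = -2.5680%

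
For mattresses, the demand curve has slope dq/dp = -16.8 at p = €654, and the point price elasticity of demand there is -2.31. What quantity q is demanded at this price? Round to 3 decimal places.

Ed = (dq/dp)·(p/q) ⇒ q = (dq/dp)·p/Ed = (-16.8)·654/(-2.31) = 4756.36363…

4756.364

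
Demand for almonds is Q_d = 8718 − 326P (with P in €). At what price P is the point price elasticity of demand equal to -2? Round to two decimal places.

17.83

Ed = −326P/(8718 − 326P). Set this equal to -2:
326P = 2·(8718 − 326P) ⇒ 326P(1 + 2) = 2·8718
P = 2·8718 / (326·3) = 17.8282…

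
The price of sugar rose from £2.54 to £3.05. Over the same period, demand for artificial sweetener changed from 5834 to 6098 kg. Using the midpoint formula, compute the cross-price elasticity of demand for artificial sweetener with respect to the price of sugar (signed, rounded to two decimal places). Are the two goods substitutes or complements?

0.24; substitutes

%ΔQ_{artificial sweetener} = (6098 − 5834)/avg = 264/5966 = 0.044250…
%ΔP_{sugar} = (3.05 − 2.54)/avg = 0.51/2.795 = 0.182468…
E_cross = (264/5966) / (0.51/2.795) = 0.2425…
E_cross > 0 ⇒ the goods are substitutes.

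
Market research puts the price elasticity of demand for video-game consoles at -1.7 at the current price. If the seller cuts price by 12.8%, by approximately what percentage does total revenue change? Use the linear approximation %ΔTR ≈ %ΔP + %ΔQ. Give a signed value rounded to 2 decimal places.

+8.96%

%ΔQ ≈ Ed × %ΔP = (-1.7) × (-12.8%) = +21.7600%
%ΔTR ≈ %ΔP + %ΔQ = (-12.8%) + (+21.7600%) = +8.9600%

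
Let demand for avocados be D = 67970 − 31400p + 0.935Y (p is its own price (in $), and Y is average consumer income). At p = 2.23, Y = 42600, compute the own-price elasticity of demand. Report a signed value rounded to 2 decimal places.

At the given values, D = 67970 − 31400(2.23) + 0.935(42600) = 37779.
∂D/∂p = −31400.
E = (-31400) × (2.23/37779) = -1.8534…

-1.85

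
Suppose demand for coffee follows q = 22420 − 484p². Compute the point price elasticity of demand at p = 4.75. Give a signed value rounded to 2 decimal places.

dq/dp = −2·484·p = -4598. At p = 4.75, q = 11499.75.
Ed = (dq/dp)·(p/q) = (-4598) × (4.75/11499.75) = -1.8992…

-1.90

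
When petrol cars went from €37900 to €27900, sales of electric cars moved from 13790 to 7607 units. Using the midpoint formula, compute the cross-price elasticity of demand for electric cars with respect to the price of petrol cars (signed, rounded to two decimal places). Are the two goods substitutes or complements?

1.90; substitutes

%ΔQ_{electric cars} = (7607 − 13790)/avg = -6183/10698.5 = -0.577931…
%ΔP_{petrol cars} = (27900 − 37900)/avg = -10000/32900 = -0.303951…
E_cross = (-6183/10698.5) / (-10000/32900) = 1.9013…
E_cross > 0 ⇒ the goods are substitutes.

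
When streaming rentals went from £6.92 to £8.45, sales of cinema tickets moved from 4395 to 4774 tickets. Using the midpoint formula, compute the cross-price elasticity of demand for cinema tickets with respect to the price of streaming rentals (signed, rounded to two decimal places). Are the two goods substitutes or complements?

%ΔQ_{cinema tickets} = (4774 − 4395)/avg = 379/4584.5 = 0.082669…
%ΔP_{streaming rentals} = (8.45 − 6.92)/avg = 1.53/7.685 = 0.199089…
E_cross = (379/4584.5) / (1.53/7.685) = 0.4152…
E_cross > 0 ⇒ the goods are substitutes.

0.42; substitutes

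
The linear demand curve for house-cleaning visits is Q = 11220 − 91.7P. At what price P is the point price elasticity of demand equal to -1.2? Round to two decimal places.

66.74

Ed = −91.7P/(11220 − 91.7P). Set this equal to -1.2:
91.7P = 1.2·(11220 − 91.7P) ⇒ 91.7P(1 + 1.2) = 1.2·11220
P = 1.2·11220 / (91.7·2.2) = 66.7393…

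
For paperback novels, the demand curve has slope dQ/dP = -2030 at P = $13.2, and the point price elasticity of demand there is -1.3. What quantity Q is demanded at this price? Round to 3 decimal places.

Ed = (dQ/dP)·(P/Q) ⇒ Q = (dQ/dP)·P/Ed = (-2030)·13.2/(-1.3) = 20612.30769…

20612.308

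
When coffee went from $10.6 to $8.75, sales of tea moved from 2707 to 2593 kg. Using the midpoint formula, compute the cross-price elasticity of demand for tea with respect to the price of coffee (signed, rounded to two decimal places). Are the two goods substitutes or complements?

0.22; substitutes

%ΔQ_{tea} = (2593 − 2707)/avg = -114/2650 = -0.043018…
%ΔP_{coffee} = (8.75 − 10.6)/avg = -1.85/9.675 = -0.191214…
E_cross = (-114/2650) / (-1.85/9.675) = 0.2249…
E_cross > 0 ⇒ the goods are substitutes.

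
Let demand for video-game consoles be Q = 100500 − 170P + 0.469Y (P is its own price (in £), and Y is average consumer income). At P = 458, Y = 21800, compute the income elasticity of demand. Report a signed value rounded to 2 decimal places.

At the given values, Q = 100500 − 170(458) + 0.469(21800) = 32864.2.
∂Q/∂Y = 0.469.
E = (0.469) × (21800/32864.2) = 0.3111…

0.31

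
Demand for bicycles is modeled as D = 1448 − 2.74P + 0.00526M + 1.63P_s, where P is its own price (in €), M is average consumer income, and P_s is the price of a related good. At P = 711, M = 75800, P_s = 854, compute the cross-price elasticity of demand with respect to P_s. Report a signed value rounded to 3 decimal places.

1.079

At the given values, D = 1448 − 2.74(711) + 0.00526(75800) + 1.63(854) = 1290.588.
∂D/∂P_s = 1.63.
E = (1.63) × (854/1290.588) = 1.07859…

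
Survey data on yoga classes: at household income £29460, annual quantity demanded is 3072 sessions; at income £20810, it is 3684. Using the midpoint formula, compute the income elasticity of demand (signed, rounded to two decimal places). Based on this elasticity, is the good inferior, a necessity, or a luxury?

-0.53; inferior

%ΔQ = (3684 − 3072)/[( 3072 + 3684)/2] = 612/3378 = 0.181172…
%ΔIncome = (20810 − 29460)/[( 29460 + 20810)/2] = -8650/25135 = -0.344141…
E_income = (612/3378) / (-8650/25135) = -0.5264…
E_income < 0 ⇒ inferior good.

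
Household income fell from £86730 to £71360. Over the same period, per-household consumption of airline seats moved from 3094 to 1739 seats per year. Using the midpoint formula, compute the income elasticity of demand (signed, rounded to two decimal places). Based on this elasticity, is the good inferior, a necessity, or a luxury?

%ΔQ = (1739 − 3094)/[( 3094 + 1739)/2] = -1355/2416.5 = -0.560728…
%ΔIncome = (71360 − 86730)/[( 86730 + 71360)/2] = -15370/79045 = -0.194446…
E_income = (-1355/2416.5) / (-15370/79045) = 2.8837…
E_income > 1 ⇒ normal good, luxury.

2.88; luxury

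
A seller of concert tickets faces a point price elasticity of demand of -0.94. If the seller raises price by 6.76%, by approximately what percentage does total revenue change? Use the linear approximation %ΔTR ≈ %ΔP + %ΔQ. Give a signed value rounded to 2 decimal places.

+0.41%

%ΔQ ≈ Ed × %ΔP = (-0.94) × (+6.76%) = -6.3544%
%ΔTR ≈ %ΔP + %ΔQ = (+6.76%) + (-6.3544%) = +0.4056%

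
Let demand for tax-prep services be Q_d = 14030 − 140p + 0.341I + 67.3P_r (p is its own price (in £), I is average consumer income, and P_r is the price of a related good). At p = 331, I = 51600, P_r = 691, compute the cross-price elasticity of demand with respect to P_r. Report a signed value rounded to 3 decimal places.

At the given values, Q_d = 14030 − 140(331) + 0.341(51600) + 67.3(691) = 31789.9.
∂Q_d/∂P_r = 67.3.
E = (67.3) × (691/31789.9) = 1.46286…

1.463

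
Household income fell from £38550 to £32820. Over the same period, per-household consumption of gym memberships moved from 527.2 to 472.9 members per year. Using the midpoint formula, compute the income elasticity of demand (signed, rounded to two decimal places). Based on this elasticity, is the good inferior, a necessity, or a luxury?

%ΔQ = (472.9 − 527.2)/[( 527.2 + 472.9)/2] = -54.3/500.05 = -0.108589…
%ΔIncome = (32820 − 38550)/[( 38550 + 32820)/2] = -5730/35685 = -0.160571…
E_income = (-54.3/500.05) / (-5730/35685) = 0.6762…
0 < E_income < 1 ⇒ normal good, necessity.

0.68; necessity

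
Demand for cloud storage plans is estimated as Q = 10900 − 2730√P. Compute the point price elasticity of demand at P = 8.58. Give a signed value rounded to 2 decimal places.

dQ/dP = −2730/(2√P) = -466.003. At P = 8.58, Q = 2903.38.
Ed = (dQ/dP)·(P/Q) = (-466.003) × (8.58/2903.38) = -1.3771…

-1.38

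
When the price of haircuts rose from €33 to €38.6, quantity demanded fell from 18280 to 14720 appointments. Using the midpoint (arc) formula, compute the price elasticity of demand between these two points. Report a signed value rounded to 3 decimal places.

%ΔQ = (14720 − 18280) / [(18280 + 14720)/2] = -3560/16500 = -0.215757…
%ΔP = (38.6 − 33) / [(33 + 38.6)/2] = 5.6/35.8 = 0.156424…
Arc Ed = %ΔQ / %ΔP = (-3560/16500) / (5.6/35.8) = -1.37930…

-1.379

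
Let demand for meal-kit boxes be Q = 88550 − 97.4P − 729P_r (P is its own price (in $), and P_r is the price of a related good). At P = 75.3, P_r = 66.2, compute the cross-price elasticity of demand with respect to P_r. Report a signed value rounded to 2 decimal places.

-1.46

At the given values, Q = 88550 − 97.4(75.3) − 729(66.2) = 32955.98.
∂Q/∂P_r = -729.
E = (-729) × (66.2/32955.98) = -1.4643…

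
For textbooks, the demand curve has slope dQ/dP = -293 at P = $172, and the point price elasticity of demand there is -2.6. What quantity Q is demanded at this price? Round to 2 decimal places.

Ed = (dQ/dP)·(P/Q) ⇒ Q = (dQ/dP)·P/Ed = (-293)·172/(-2.6) = 19383.0769…

19383.08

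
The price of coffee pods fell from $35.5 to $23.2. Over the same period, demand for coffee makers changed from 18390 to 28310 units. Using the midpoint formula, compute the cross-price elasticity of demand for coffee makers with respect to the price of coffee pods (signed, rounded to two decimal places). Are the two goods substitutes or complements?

%ΔQ_{coffee makers} = (28310 − 18390)/avg = 9920/23350 = 0.424839…
%ΔP_{coffee pods} = (23.2 − 35.5)/avg = -12.3/29.35 = -0.419080…
E_cross = (9920/23350) / (-12.3/29.35) = -1.0137…
E_cross < 0 ⇒ the goods are complements.

-1.01; complements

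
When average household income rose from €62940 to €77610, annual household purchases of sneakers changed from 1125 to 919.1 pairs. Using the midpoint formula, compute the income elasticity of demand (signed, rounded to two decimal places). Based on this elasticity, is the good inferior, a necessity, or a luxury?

%ΔQ = (919.1 − 1125)/[( 1125 + 919.1)/2] = -205.9/1022.05 = -0.201457…
%ΔIncome = (77610 − 62940)/[( 62940 + 77610)/2] = 14670/70275 = 0.208751…
E_income = (-205.9/1022.05) / (14670/70275) = -0.9650…
E_income < 0 ⇒ inferior good.

-0.97; inferior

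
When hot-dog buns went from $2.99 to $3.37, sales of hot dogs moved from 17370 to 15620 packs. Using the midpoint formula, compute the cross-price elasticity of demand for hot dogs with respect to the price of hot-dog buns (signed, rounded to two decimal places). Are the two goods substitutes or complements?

-0.89; complements

%ΔQ_{hot dogs} = (15620 − 17370)/avg = -1750/16495 = -0.106092…
%ΔP_{hot-dog buns} = (3.37 − 2.99)/avg = 0.38/3.18 = 0.119496…
E_cross = (-1750/16495) / (0.38/3.18) = -0.8878…
E_cross < 0 ⇒ the goods are complements.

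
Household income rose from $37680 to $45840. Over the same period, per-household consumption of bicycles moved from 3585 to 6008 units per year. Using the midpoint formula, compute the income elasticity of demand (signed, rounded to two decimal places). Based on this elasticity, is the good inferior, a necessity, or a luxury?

2.59; luxury

%ΔQ = (6008 − 3585)/[( 3585 + 6008)/2] = 2423/4796.5 = 0.505160…
%ΔIncome = (45840 − 37680)/[( 37680 + 45840)/2] = 8160/41760 = 0.195402…
E_income = (2423/4796.5) / (8160/41760) = 2.5852…
E_income > 1 ⇒ normal good, luxury.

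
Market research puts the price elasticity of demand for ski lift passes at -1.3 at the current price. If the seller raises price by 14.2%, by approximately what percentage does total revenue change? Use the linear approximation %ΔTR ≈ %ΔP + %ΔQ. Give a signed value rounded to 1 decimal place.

%ΔQ ≈ Ed × %ΔP = (-1.3) × (+14.2%) = -18.4600%
%ΔTR ≈ %ΔP + %ΔQ = (+14.2%) + (-18.4600%) = -4.2600%

-4.3%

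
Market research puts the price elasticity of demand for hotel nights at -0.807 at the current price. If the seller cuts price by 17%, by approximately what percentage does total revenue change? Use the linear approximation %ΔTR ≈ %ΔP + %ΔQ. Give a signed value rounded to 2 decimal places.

-3.28%

%ΔQ ≈ Ed × %ΔP = (-0.807) × (-17%) = +13.7190%
%ΔTR ≈ %ΔP + %ΔQ = (-17%) + (+13.7190%) = -3.2810%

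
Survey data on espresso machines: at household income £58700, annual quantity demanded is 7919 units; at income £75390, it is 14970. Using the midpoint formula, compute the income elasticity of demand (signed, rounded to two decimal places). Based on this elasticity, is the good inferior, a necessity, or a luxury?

2.47; luxury

%ΔQ = (14970 − 7919)/[( 7919 + 14970)/2] = 7051/11444.5 = 0.616103…
%ΔIncome = (75390 − 58700)/[( 58700 + 75390)/2] = 16690/67045 = 0.248937…
E_income = (7051/11444.5) / (16690/67045) = 2.4749…
E_income > 1 ⇒ normal good, luxury.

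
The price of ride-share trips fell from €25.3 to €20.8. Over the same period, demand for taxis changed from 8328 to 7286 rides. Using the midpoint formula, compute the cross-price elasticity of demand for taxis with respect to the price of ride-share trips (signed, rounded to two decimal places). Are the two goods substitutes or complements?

0.68; substitutes

%ΔQ_{taxis} = (7286 − 8328)/avg = -1042/7807 = -0.133469…
%ΔP_{ride-share trips} = (20.8 − 25.3)/avg = -4.5/23.05 = -0.195227…
E_cross = (-1042/7807) / (-4.5/23.05) = 0.6836…
E_cross > 0 ⇒ the goods are substitutes.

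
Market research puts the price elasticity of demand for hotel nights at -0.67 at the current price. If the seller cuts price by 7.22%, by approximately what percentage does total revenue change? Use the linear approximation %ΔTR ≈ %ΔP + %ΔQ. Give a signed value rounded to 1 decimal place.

-2.4%

%ΔQ ≈ Ed × %ΔP = (-0.67) × (-7.22%) = +4.8374%
%ΔTR ≈ %ΔP + %ΔQ = (-7.22%) + (+4.8374%) = -2.3826%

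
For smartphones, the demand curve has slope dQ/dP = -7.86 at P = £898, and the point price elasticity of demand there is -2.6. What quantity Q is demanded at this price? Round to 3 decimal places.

2714.723

Ed = (dQ/dP)·(P/Q) ⇒ Q = (dQ/dP)·P/Ed = (-7.86)·898/(-2.6) = 2714.72307…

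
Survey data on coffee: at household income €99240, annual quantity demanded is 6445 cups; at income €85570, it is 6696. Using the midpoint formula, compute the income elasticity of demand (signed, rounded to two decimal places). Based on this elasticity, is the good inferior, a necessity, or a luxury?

%ΔQ = (6696 − 6445)/[( 6445 + 6696)/2] = 251/6570.5 = 0.038201…
%ΔIncome = (85570 − 99240)/[( 99240 + 85570)/2] = -13670/92405 = -0.147935…
E_income = (251/6570.5) / (-13670/92405) = -0.2582…
E_income < 0 ⇒ inferior good.

-0.26; inferior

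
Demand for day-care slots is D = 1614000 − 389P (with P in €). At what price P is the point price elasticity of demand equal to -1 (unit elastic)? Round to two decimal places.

2074.55

Ed = −389P/(1614000 − 389P). Set this equal to -1:
389P = 1·(1614000 − 389P) ⇒ 389P(1 + 1) = 1·1614000
P = 1·1614000 / (389·2) = 2074.5501…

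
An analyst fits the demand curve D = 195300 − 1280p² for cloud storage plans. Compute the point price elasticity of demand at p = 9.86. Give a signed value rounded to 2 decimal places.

-3.51

dD/dp = −2·1280·p = -25241.6. At p = 9.86, D = 70858.912.
Ed = (dD/dp)·(p/D) = (-25241.6) × (9.86/70858.912) = -3.5123…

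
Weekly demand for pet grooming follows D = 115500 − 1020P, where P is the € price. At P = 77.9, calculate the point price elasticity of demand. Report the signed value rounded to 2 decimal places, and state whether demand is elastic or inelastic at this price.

dD/dP = −1020. At P = 77.9, D = 115500 − 1020(77.9) = 36042.
Ed = (dD/dP)·(P/D) = −1020 × (77.9/36042) = -2.2045…
|Ed| = 2.20 > 1, so demand is elastic.

-2.20; elastic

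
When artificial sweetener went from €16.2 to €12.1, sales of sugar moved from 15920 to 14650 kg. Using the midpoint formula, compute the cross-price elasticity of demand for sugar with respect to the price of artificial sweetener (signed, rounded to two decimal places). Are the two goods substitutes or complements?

%ΔQ_{sugar} = (14650 − 15920)/avg = -1270/15285 = -0.083087…
%ΔP_{artificial sweetener} = (12.1 − 16.2)/avg = -4.1/14.15 = -0.289752…
E_cross = (-1270/15285) / (-4.1/14.15) = 0.2867…
E_cross > 0 ⇒ the goods are substitutes.

0.29; substitutes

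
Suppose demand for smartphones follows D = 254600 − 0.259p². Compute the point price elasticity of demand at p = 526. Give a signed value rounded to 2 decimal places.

-0.78

dD/dp = −2·0.259·p = -272.468. At p = 526, D = 182940.916.
Ed = (dD/dp)·(p/D) = (-272.468) × (526/182940.916) = -0.7834…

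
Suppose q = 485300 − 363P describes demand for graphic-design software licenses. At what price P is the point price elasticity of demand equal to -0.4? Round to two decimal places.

Ed = −363P/(485300 − 363P). Set this equal to -0.4:
363P = 0.4·(485300 − 363P) ⇒ 363P(1 + 0.4) = 0.4·485300
P = 0.4·485300 / (363·1.4) = 381.9756…

381.98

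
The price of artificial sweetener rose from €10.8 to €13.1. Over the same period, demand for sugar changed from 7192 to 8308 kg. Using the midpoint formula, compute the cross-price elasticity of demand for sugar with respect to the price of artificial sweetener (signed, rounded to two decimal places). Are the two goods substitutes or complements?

0.75; substitutes

%ΔQ_{sugar} = (8308 − 7192)/avg = 1116/7750 = 0.144
%ΔP_{artificial sweetener} = (13.1 − 10.8)/avg = 2.3/11.95 = 0.192468…
E_cross = (1116/7750) / (2.3/11.95) = 0.7481…
E_cross > 0 ⇒ the goods are substitutes.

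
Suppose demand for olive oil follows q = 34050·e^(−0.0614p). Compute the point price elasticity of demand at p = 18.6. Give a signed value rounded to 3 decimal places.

dq/dp = −0.0614·q = -667.273. At p = 18.6, q = 10867.6.
Ed = (dq/dp)·(p/q) = (-667.273) × (18.6/10867.6) = -1.14204

-1.142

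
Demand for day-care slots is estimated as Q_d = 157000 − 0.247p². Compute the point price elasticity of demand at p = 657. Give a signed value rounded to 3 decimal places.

dQ_d/dp = −2·0.247·p = -324.558. At p = 657, Q_d = 50382.697.
Ed = (dQ_d/dp)·(p/Q_d) = (-324.558) × (657/50382.697) = -4.23229…

-4.232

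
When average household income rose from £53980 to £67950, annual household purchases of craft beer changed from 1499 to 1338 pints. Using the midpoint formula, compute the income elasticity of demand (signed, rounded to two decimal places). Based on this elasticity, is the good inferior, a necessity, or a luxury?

-0.50; inferior

%ΔQ = (1338 − 1499)/[( 1499 + 1338)/2] = -161/1418.5 = -0.113500…
%ΔIncome = (67950 − 53980)/[( 53980 + 67950)/2] = 13970/60965 = 0.229147…
E_income = (-161/1418.5) / (13970/60965) = -0.4953…
E_income < 0 ⇒ inferior good.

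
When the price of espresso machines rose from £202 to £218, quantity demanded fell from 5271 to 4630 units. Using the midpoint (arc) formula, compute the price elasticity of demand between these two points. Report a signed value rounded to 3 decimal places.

-1.699

%ΔQ = (4630 − 5271) / [(5271 + 4630)/2] = -641/4950.5 = -0.129481…
%ΔP = (218 − 202) / [(202 + 218)/2] = 16/210 = 0.076190…
Arc Ed = %ΔQ / %ΔP = (-641/4950.5) / (16/210) = -1.69944…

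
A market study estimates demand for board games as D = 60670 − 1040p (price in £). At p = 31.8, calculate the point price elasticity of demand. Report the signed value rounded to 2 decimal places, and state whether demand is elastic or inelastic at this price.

dD/dp = −1040. At p = 31.8, D = 60670 − 1040(31.8) = 27598.
Ed = (dD/dp)·(p/D) = −1040 × (31.8/27598) = -1.1983…
|Ed| = 1.20 > 1, so demand is elastic.

-1.20; elastic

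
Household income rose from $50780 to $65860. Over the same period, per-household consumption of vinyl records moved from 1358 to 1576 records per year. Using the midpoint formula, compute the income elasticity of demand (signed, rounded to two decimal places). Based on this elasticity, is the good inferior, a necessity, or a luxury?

0.57; necessity

%ΔQ = (1576 − 1358)/[( 1358 + 1576)/2] = 218/1467 = 0.148602…
%ΔIncome = (65860 − 50780)/[( 50780 + 65860)/2] = 15080/58320 = 0.258573…
E_income = (218/1467) / (15080/58320) = 0.5747…
0 < E_income < 1 ⇒ normal good, necessity.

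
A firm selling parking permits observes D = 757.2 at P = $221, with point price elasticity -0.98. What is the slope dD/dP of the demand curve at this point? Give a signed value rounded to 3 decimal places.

Ed = (dD/dP)·(P/D) ⇒ dD/dP = Ed·D/P = (-0.98)·757.2/221 = -3.35771…

-3.358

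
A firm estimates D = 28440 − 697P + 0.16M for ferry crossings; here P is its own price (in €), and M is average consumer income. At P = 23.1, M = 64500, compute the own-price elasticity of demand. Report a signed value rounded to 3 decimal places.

At the given values, D = 28440 − 697(23.1) + 0.16(64500) = 22659.3.
∂D/∂P = −697.
E = (-697) × (23.1/22659.3) = -0.71055…

-0.711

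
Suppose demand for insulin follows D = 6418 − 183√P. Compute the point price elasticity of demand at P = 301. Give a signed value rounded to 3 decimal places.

-0.489

dD/dP = −183/(2√P) = -5.27397. At P = 301, D = 3243.07.
Ed = (dD/dP)·(P/D) = (-5.27397) × (301/3243.07) = -0.48949…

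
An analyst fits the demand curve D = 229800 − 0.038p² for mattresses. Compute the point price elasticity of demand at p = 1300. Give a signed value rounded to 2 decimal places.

-0.78

dD/dp = −2·0.038·p = -98.8. At p = 1300, D = 165580.
Ed = (dD/dp)·(p/D) = (-98.8) × (1300/165580) = -0.7756…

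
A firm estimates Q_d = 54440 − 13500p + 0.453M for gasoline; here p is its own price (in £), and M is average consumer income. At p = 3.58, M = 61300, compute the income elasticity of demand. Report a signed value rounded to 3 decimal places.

At the given values, Q_d = 54440 − 13500(3.58) + 0.453(61300) = 33878.9.
∂Q_d/∂M = 0.453.
E = (0.453) × (61300/33878.9) = 0.81965…

0.820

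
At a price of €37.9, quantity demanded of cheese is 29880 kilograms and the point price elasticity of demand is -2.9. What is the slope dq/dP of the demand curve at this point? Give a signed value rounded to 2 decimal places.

Ed = (dq/dP)·(P/q) ⇒ dq/dP = Ed·q/P = (-2.9)·29880/37.9 = -2286.3324…

-2286.33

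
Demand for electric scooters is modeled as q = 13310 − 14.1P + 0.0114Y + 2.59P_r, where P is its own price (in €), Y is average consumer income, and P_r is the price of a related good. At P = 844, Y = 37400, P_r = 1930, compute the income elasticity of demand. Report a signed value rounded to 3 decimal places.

At the given values, q = 13310 − 14.1(844) + 0.0114(37400) + 2.59(1930) = 6834.66.
∂q/∂Y = 0.0114.
E = (0.0114) × (37400/6834.66) = 0.06238…

0.062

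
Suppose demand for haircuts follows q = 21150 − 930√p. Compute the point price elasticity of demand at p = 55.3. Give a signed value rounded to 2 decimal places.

dq/dp = −930/(2√p) = -62.5303. At p = 55.3, q = 14234.2.
Ed = (dq/dp)·(p/q) = (-62.5303) × (55.3/14234.2) = -0.2429…

-0.24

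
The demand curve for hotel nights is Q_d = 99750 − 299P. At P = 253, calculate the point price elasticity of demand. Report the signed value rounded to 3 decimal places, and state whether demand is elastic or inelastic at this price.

dQ_d/dP = −299. At P = 253, Q_d = 99750 − 299(253) = 24103.
Ed = (dQ_d/dP)·(P/Q_d) = −299 × (253/24103) = -3.13848…
|Ed| = 3.138 > 1, so demand is elastic.

-3.138; elastic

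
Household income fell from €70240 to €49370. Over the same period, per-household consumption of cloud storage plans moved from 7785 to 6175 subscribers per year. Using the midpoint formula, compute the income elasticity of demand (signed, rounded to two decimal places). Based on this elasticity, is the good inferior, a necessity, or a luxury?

%ΔQ = (6175 − 7785)/[( 7785 + 6175)/2] = -1610/6980 = -0.230659…
%ΔIncome = (49370 − 70240)/[( 70240 + 49370)/2] = -20870/59805 = -0.348967…
E_income = (-1610/6980) / (-20870/59805) = 0.6609…
0 < E_income < 1 ⇒ normal good, necessity.

0.66; necessity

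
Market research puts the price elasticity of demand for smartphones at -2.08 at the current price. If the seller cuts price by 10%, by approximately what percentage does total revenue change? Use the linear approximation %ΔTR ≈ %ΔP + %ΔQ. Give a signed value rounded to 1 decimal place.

+10.8%

%ΔQ ≈ Ed × %ΔP = (-2.08) × (-10%) = +20.8000%
%ΔTR ≈ %ΔP + %ΔQ = (-10%) + (+20.8000%) = +10.8000%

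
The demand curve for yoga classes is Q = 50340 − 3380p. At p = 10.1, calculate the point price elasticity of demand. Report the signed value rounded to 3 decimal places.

-2.107

dQ/dp = −3380. At p = 10.1, Q = 50340 − 3380(10.1) = 16202.
Ed = (dQ/dp)·(p/Q) = −3380 × (10.1/16202) = -2.10702…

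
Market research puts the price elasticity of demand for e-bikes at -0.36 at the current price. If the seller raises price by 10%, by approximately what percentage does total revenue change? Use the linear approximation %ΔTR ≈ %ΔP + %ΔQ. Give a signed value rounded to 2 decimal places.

%ΔQ ≈ Ed × %ΔP = (-0.36) × (+10%) = -3.6000%
%ΔTR ≈ %ΔP + %ΔQ = (+10%) + (-3.6000%) = +6.4000%

+6.40%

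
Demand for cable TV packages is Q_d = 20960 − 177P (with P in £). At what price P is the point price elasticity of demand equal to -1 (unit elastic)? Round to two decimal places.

59.21

Ed = −177P/(20960 − 177P). Set this equal to -1:
177P = 1·(20960 − 177P) ⇒ 177P(1 + 1) = 1·20960
P = 1·20960 / (177·2) = 59.2090…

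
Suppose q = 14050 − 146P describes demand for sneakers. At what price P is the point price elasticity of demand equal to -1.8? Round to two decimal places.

61.86

Ed = −146P/(14050 − 146P). Set this equal to -1.8:
146P = 1.8·(14050 − 146P) ⇒ 146P(1 + 1.8) = 1.8·14050
P = 1.8·14050 / (146·2.8) = 61.8639…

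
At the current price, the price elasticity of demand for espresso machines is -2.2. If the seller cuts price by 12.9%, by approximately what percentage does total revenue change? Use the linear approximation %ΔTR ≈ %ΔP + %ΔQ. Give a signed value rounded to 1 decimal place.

%ΔQ ≈ Ed × %ΔP = (-2.2) × (-12.9%) = +28.3800%
%ΔTR ≈ %ΔP + %ΔQ = (-12.9%) + (+28.3800%) = +15.4800%

+15.5%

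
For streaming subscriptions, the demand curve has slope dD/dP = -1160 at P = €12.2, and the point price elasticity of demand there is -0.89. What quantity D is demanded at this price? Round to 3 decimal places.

15901.124

Ed = (dD/dP)·(P/D) ⇒ D = (dD/dP)·P/Ed = (-1160)·12.2/(-0.89) = 15901.12359…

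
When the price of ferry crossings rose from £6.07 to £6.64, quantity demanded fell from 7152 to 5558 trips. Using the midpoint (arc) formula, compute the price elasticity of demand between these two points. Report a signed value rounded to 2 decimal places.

%ΔQ = (5558 − 7152) / [(7152 + 5558)/2] = -1594/6355 = -0.250826…
%ΔP = (6.64 − 6.07) / [(6.07 + 6.64)/2] = 0.57/6.355 = 0.089693…
Arc Ed = %ΔQ / %ΔP = (-1594/6355) / (0.57/6.355) = -2.7964…

-2.80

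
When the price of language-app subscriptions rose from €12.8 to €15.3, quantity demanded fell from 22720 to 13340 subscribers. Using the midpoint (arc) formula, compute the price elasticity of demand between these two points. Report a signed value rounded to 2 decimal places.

%ΔQ = (13340 − 22720) / [(22720 + 13340)/2] = -9380/18030 = -0.520244…
%ΔP = (15.3 − 12.8) / [(12.8 + 15.3)/2] = 2.5/14.05 = 0.177935…
Arc Ed = %ΔQ / %ΔP = (-9380/18030) / (2.5/14.05) = -2.9237…

-2.92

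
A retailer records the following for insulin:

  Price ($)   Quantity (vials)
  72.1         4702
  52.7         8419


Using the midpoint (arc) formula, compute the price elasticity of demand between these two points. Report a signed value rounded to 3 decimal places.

%ΔQ = (8419 − 4702) / [(4702 + 8419)/2] = 3717/6560.5 = 0.566572…
%ΔP = (52.7 − 72.1) / [(72.1 + 52.7)/2] = -19.4/62.4 = -0.310897…
Arc Ed = %ΔQ / %ΔP = (3717/6560.5) / (-19.4/62.4) = -1.82237…

-1.822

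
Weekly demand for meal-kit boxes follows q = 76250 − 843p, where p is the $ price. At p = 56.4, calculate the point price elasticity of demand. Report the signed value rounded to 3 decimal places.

dq/dp = −843. At p = 56.4, q = 76250 − 843(56.4) = 28704.8.
Ed = (dq/dp)·(p/q) = −843 × (56.4/28704.8) = -1.65635…

-1.656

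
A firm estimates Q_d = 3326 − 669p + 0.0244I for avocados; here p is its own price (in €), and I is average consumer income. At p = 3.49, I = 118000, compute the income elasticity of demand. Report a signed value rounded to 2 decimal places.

0.74

At the given values, Q_d = 3326 − 669(3.49) + 0.0244(118000) = 3870.39.
∂Q_d/∂I = 0.0244.
E = (0.0244) × (118000/3870.39) = 0.7439…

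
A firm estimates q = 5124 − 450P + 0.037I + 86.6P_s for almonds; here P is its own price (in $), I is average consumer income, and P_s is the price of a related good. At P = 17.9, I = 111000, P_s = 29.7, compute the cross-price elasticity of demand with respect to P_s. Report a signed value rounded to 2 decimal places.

0.69

At the given values, q = 5124 − 450(17.9) + 0.037(111000) + 86.6(29.7) = 3748.02.
∂q/∂P_s = 86.6.
E = (86.6) × (29.7/3748.02) = 0.6862…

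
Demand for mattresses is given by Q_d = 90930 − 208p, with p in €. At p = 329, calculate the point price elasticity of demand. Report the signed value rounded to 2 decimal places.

dQ_d/dp = −208. At p = 329, Q_d = 90930 − 208(329) = 22498.
Ed = (dQ_d/dp)·(p/Q_d) = −208 × (329/22498) = -3.0416…

-3.04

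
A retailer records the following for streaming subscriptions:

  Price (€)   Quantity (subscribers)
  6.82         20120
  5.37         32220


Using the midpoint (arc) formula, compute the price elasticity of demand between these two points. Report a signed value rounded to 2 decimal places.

-1.94

%ΔQ = (32220 − 20120) / [(20120 + 32220)/2] = 12100/26170 = 0.462361…
%ΔP = (5.37 − 6.82) / [(6.82 + 5.37)/2] = -1.45/6.095 = -0.237899…
Arc Ed = %ΔQ / %ΔP = (12100/26170) / (-1.45/6.095) = -1.9435…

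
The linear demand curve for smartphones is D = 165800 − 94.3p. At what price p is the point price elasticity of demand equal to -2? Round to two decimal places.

Ed = −94.3p/(165800 − 94.3p). Set this equal to -2:
94.3p = 2·(165800 − 94.3p) ⇒ 94.3p(1 + 2) = 2·165800
p = 2·165800 / (94.3·3) = 1172.1456…

1172.15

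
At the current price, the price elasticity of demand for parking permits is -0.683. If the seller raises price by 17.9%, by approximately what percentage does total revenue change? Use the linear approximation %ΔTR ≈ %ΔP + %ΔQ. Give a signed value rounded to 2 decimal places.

%ΔQ ≈ Ed × %ΔP = (-0.683) × (+17.9%) = -12.2257%
%ΔTR ≈ %ΔP + %ΔQ = (+17.9%) + (-12.2257%) = +5.6743%

+5.67%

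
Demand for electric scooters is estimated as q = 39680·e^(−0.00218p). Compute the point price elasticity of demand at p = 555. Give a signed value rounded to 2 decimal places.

dq/dp = −0.00218·q = -25.7974. At p = 555, q = 11833.7.
Ed = (dq/dp)·(p/q) = (-25.7974) × (555/11833.7) = -1.2099

-1.21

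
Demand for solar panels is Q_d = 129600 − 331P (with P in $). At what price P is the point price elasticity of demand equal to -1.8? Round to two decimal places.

251.70

Ed = −331P/(129600 − 331P). Set this equal to -1.8:
331P = 1.8·(129600 − 331P) ⇒ 331P(1 + 1.8) = 1.8·129600
P = 1.8·129600 / (331·2.8) = 251.7047…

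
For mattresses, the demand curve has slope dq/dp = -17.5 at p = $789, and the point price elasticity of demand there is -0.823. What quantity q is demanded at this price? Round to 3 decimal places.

16777.035

Ed = (dq/dp)·(p/q) ⇒ q = (dq/dp)·p/Ed = (-17.5)·789/(-0.823) = 16777.03523…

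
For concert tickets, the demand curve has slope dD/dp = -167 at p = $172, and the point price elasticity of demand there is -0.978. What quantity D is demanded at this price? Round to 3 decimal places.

29370.143

Ed = (dD/dp)·(p/D) ⇒ D = (dD/dp)·p/Ed = (-167)·172/(-0.978) = 29370.14314…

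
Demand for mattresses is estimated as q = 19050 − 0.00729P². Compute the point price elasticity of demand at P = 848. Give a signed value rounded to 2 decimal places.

dq/dP = −2·0.00729·P = -12.36384. At P = 848, q = 13807.73184.
Ed = (dq/dP)·(P/q) = (-12.36384) × (848/13807.73184) = -0.7593…

-0.76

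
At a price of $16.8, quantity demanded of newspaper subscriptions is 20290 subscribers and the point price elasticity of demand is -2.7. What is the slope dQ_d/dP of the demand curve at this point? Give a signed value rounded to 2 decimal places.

-3260.89

Ed = (dQ_d/dP)·(P/Q_d) ⇒ dQ_d/dP = Ed·Q_d/P = (-2.7)·20290/16.8 = -3260.8928…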